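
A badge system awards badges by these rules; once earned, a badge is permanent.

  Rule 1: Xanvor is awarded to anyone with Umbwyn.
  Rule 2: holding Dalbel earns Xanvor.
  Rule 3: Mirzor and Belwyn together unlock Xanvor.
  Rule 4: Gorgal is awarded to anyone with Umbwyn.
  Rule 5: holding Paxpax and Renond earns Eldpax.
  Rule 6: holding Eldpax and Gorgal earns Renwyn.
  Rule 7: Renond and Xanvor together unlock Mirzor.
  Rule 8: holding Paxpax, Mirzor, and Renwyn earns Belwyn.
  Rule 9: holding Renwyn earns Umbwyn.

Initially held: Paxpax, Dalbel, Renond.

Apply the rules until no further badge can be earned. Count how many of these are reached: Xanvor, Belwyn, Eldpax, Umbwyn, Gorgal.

2

With Paxpax and Renond, Eldpax is earned (Rule 5).
With Dalbel, Xanvor is earned (Rule 2).
Xanvor: reached.
Belwyn would need Paxpax, Mirzor, and Renwyn (Rule 8), but Renwyn is never earned.
Eldpax: reached.
Umbwyn would need Renwyn (Rule 9), but Renwyn is never earned.
Gorgal would need Umbwyn (Rule 4), but Umbwyn is never earned.
Reached: Xanvor and Eldpax — 2 of the 5.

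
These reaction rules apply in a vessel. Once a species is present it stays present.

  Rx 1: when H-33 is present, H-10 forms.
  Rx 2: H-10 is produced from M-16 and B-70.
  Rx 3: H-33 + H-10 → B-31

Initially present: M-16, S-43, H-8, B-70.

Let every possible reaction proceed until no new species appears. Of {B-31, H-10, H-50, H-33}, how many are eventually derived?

1

M-16 and B-70 present → H-10 forms (Rx 2).
B-31 would need H-33 and H-10 (Rx 3), but H-33 never forms.
H-10: reached.
No rule produces H-50, and it is not given.
No rule produces H-33, and it is not given.
Reached: H-10 — 1 of the 4.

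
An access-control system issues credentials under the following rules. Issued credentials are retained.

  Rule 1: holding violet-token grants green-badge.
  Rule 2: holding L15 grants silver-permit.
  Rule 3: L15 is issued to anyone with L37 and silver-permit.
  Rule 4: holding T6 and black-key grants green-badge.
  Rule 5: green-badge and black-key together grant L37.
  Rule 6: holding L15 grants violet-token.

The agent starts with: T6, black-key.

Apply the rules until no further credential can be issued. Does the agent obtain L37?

Holding T6 and black-key grants green-badge (Rule 4).
Holding green-badge and black-key grants L37 (Rule 5).

Yes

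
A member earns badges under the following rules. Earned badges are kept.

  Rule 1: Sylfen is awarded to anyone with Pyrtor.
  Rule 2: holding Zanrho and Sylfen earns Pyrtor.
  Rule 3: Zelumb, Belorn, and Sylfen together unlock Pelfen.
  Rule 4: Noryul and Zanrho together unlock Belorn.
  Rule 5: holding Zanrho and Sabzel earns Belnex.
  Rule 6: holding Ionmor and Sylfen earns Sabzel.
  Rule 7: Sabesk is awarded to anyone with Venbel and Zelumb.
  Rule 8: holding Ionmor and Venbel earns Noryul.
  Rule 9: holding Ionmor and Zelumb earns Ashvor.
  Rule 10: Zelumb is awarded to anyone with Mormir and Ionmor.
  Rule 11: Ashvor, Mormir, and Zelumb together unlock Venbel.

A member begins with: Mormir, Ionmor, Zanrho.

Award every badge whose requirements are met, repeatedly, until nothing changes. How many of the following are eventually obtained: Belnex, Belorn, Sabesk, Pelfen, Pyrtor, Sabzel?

With Mormir and Ionmor, Zelumb is earned (Rule 10).
With Ionmor and Zelumb, Ashvor is earned (Rule 9).
With Ashvor, Mormir, and Zelumb, Venbel is earned (Rule 11).
With Ionmor and Venbel, Noryul is earned (Rule 8).
With Venbel and Zelumb, Sabesk is earned (Rule 7).
With Noryul and Zanrho, Belorn is earned (Rule 4).
Belnex would need Zanrho and Sabzel (Rule 5), but Sabzel is never earned.
Belorn: reached.
Sabesk: reached.
Pelfen would need Zelumb, Belorn, and Sylfen (Rule 3), but Sylfen is never earned.
Pyrtor would need Zanrho and Sylfen (Rule 2), but Sylfen is never earned.
Sabzel would need Ionmor and Sylfen (Rule 6), but Sylfen is never earned.
Reached: Belorn and Sabesk — 2 of the 6.

2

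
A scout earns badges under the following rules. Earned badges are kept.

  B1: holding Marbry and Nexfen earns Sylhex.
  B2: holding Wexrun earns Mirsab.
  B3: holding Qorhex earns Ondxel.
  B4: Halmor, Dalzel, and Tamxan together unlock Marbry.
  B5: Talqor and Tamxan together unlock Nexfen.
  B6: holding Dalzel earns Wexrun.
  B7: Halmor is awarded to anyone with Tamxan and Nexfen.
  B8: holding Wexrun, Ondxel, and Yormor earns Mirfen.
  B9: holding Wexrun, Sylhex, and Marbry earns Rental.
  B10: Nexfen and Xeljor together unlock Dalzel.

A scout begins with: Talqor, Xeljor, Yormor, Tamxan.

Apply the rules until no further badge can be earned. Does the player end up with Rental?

Yes

With Talqor and Tamxan, Nexfen is earned (B5).
With Tamxan and Nexfen, Halmor is earned (B7).
With Nexfen and Xeljor, Dalzel is earned (B10).
With Halmor, Dalzel, and Tamxan, Marbry is earned (B4).
With Dalzel, Wexrun is earned (B6).
With Marbry and Nexfen, Sylhex is earned (B1).
With Wexrun, Sylhex, and Marbry, Rental is earned (B9).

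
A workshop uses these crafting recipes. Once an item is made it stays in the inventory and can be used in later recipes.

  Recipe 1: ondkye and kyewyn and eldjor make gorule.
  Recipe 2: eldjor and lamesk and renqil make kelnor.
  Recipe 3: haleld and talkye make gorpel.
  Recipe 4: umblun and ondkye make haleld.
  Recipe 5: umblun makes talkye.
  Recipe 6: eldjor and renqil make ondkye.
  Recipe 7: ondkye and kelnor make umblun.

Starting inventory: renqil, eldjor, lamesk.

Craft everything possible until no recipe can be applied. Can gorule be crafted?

gorule would need ondkye, kyewyn, and eldjor (Recipe 1), but kyewyn is never obtained.

No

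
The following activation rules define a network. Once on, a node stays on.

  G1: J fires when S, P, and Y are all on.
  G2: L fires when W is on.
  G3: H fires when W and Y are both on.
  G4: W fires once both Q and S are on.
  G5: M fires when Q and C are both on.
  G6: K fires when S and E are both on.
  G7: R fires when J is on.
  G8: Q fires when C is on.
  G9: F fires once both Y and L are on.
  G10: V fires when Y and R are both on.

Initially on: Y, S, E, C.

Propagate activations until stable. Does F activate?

G8: C on → Q on.
Q and S are on, so W fires (G4).
W is on, so L fires (G2).
G9: Y and L on → F on.

Yes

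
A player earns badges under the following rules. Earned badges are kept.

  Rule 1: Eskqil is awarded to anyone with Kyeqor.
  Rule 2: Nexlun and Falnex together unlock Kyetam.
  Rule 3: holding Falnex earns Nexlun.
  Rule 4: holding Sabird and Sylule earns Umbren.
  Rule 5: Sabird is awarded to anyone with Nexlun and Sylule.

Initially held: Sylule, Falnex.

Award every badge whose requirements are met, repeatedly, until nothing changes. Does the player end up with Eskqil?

No

Eskqil would need Kyeqor (Rule 1), but Kyeqor is never earned.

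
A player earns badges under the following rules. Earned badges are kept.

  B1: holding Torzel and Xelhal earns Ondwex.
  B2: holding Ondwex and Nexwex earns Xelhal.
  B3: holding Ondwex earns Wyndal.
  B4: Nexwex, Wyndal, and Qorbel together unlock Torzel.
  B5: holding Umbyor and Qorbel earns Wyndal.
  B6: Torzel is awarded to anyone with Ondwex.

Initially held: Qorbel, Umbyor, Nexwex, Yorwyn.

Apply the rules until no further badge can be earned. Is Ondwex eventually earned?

No

Ondwex would need Torzel and Xelhal (B1), but Xelhal is never earned.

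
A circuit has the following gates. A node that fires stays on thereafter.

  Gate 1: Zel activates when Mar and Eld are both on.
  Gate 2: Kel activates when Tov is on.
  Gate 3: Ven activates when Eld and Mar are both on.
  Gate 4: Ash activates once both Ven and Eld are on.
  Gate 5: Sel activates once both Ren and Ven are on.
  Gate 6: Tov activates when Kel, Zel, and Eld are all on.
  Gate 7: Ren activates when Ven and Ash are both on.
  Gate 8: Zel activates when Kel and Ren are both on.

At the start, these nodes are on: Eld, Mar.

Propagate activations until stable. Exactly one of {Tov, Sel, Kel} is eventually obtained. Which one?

Eld and Mar are on, so Ven activates (Gate 3).
Gate 4: Ven and Eld on → Ash on.
Ven and Ash are on, so Ren activates (Gate 7).
Gate 5: Ren and Ven on → Sel on.
Tov would need Kel, Zel, and Eld (Gate 6), but Kel never turns on. Kel would need Tov (Gate 2), but Tov never turns on.

Sel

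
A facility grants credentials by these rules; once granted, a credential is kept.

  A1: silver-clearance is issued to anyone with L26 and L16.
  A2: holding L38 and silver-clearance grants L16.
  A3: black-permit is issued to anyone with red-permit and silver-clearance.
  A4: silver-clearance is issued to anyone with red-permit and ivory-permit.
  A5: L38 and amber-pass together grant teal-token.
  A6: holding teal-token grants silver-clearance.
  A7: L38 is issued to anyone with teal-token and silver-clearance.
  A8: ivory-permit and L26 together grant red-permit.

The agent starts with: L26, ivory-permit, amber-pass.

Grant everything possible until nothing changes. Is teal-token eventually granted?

teal-token would need L38 and amber-pass (A5), but L38 is never granted.

No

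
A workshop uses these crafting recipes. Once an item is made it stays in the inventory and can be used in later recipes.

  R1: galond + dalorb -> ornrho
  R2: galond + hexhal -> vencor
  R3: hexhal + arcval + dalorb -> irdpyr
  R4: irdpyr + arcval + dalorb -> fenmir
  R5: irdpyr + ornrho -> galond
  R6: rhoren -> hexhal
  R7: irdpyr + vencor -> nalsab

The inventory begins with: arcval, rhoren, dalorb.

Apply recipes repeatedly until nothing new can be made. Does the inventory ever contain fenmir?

rhoren -> hexhal (R6).
Using R3, hexhal, arcval, and dalorb make irdpyr.
irdpyr + arcval + dalorb -> fenmir (R4).

Yes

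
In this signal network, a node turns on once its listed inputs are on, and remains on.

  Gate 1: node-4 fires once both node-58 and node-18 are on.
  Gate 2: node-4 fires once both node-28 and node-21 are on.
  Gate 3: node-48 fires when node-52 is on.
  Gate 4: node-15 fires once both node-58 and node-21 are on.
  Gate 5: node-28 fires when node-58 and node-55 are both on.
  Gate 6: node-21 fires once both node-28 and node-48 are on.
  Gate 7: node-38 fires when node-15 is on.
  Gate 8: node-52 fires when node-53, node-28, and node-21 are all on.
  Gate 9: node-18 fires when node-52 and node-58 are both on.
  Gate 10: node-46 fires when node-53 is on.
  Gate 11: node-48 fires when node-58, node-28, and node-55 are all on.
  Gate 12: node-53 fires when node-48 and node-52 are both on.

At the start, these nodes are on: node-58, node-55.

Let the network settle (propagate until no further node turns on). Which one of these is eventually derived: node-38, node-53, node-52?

node-38

node-58 and node-55 are on, so node-28 fires (Gate 5).
node-58, node-28, and node-55 are on, so node-48 fires (Gate 11).
node-28 and node-48 are on, so node-21 fires (Gate 6).
Gate 4: node-58 and node-21 on → node-15 on.
Gate 7: node-15 on → node-38 on.
node-53 would need node-48 and node-52 (Gate 12), but node-52 never turns on. node-52 would need node-53, node-28, and node-21 (Gate 8), but node-53 never turns on.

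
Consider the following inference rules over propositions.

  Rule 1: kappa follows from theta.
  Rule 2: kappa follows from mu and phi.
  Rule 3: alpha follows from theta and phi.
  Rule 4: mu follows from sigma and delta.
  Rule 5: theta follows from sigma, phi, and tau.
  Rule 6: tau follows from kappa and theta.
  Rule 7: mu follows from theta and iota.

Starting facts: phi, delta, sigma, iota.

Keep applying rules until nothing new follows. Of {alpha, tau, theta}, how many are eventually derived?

alpha would need theta and phi (Rule 3), but theta is never established.
tau would need kappa and theta (Rule 6), but theta is never established.
theta would need sigma, phi, and tau (Rule 5), but tau is never established.
None of the 3 are reached.

0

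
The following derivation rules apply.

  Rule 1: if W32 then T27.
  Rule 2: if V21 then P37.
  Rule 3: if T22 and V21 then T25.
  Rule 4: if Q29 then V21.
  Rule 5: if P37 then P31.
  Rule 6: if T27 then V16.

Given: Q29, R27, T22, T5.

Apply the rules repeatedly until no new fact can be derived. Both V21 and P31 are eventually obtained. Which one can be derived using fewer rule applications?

V21

V21: From Q29, Rule 4 gives V21. [1 rule application]
P31: Q29 holds, so V21 follows (Rule 4). From V21, Rule 2 gives P37. From P37, Rule 5 gives P31. [3 rule applications]
V21 needs fewer.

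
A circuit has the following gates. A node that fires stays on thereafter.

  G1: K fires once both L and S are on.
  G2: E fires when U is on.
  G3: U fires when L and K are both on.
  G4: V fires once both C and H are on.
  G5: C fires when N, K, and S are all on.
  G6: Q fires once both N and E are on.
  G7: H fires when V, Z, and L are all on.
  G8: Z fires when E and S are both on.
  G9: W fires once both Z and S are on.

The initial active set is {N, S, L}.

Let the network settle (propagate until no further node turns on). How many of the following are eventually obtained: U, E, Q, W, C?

L and S are on, so K fires (G1).
N, K, and S are on, so C fires (G5).
G3: L and K on → U on.
G2: U on → E on.
G6: N and E on → Q on.
G8: E and S on → Z on.
G9: Z and S on → W on.
U: reached.
E: reached.
Q: reached.
W: reached.
C: reached.
All 5 are reached.

5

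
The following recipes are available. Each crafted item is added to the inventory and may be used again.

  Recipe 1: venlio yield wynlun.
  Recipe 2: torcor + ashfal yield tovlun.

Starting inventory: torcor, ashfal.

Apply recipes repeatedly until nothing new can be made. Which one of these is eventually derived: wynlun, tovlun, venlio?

tovlun

Using Recipe 2, torcor and ashfal make tovlun.
No rule produces venlio, and it is not given. wynlun would need venlio (Recipe 1), but venlio is never obtained.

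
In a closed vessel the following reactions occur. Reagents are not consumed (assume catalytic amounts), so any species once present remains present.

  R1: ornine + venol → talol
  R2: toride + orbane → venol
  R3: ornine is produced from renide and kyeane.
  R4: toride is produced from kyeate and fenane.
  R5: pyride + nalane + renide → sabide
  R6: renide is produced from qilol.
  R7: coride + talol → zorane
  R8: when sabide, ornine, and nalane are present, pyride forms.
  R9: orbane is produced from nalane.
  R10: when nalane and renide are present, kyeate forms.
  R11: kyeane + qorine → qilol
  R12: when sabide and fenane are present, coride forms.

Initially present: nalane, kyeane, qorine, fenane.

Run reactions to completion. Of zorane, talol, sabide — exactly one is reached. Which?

talol

nalane present → orbane forms (R9).
kyeane and qorine present → qilol forms (R11).
qilol present → renide forms (R6).
renide and kyeane present → ornine forms (R3).
nalane and renide present → kyeate forms (R10).
kyeate and fenane present → toride forms (R4).
toride and orbane present → venol forms (R2).
ornine and venol present → talol forms (R1).
sabide would need pyride, nalane, and renide (R5), but pyride never forms. zorane would need coride and talol (R7), but coride never forms.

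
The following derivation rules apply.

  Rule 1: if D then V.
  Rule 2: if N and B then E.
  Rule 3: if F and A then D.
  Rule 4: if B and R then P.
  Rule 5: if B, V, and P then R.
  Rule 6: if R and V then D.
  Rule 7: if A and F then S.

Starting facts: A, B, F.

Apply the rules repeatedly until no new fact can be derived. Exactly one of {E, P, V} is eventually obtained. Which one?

V

From F and A, Rule 3 gives D.
From D, Rule 1 gives V.
E would need N and B (Rule 2), but N is never established. P would need B and R (Rule 4), but R is never established.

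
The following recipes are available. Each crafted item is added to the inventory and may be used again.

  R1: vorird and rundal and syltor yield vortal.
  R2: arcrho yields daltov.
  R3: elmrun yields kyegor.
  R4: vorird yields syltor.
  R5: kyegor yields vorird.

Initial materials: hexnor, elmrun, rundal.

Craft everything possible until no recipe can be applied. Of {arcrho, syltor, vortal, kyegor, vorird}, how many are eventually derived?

elmrun → kyegor (R3).
kyegor → vorird (R5).
vorird → syltor (R4).
Using R1, vorird, rundal, and syltor make vortal.
No rule produces arcrho, and it is not given.
syltor: reached.
vortal: reached.
kyegor: reached.
vorird: reached.
Reached: syltor, vortal, kyegor, and vorird — 4 of the 5.

4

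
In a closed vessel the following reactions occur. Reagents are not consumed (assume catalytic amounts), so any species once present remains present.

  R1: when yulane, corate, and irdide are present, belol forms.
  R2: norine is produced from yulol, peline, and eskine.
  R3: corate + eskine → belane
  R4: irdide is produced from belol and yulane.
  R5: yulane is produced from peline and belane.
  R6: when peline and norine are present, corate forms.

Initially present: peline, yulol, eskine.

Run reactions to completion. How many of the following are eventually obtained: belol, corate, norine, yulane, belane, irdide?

4

yulol, peline, and eskine present → norine forms (R2).
peline and norine present → corate forms (R6).
corate and eskine present → belane forms (R3).
peline and belane present → yulane forms (R5).
belol would need yulane, corate, and irdide (R1), but irdide never forms.
corate: reached.
norine: reached.
yulane: reached.
belane: reached.
irdide would need belol and yulane (R4), but belol never forms.
Reached: corate, norine, yulane, and belane — 4 of the 6.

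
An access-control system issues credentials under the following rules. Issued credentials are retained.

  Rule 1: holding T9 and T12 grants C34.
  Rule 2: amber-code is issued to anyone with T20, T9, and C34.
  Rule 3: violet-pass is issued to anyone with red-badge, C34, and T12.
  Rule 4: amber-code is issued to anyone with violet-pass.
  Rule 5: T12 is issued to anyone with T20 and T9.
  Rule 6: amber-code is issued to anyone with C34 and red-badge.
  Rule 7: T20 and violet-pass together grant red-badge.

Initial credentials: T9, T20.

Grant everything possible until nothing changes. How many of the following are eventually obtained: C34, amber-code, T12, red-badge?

3

Holding T20 and T9 grants T12 (Rule 5).
Holding T9 and T12 grants C34 (Rule 1).
Holding T20, T9, and C34 grants amber-code (Rule 2).
C34: reached.
amber-code: reached.
T12: reached.
red-badge would need T20 and violet-pass (Rule 7), but violet-pass is never granted.
Reached: C34, amber-code, and T12 — 3 of the 4.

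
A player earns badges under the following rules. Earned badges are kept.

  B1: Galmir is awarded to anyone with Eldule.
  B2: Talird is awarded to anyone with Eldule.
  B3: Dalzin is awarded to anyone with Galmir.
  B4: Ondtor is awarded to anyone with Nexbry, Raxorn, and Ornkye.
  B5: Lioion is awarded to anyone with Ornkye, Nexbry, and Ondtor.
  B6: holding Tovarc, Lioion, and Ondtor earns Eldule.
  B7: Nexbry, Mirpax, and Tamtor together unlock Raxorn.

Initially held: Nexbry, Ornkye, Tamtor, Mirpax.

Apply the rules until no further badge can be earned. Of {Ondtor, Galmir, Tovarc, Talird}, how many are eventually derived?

1

With Nexbry, Mirpax, and Tamtor, Raxorn is earned (B7).
With Nexbry, Raxorn, and Ornkye, Ondtor is earned (B4).
Ondtor: reached.
Galmir would need Eldule (B1), but Eldule is never earned.
No rule produces Tovarc, and it is not given.
Talird would need Eldule (B2), but Eldule is never earned.
Reached: Ondtor — 1 of the 4.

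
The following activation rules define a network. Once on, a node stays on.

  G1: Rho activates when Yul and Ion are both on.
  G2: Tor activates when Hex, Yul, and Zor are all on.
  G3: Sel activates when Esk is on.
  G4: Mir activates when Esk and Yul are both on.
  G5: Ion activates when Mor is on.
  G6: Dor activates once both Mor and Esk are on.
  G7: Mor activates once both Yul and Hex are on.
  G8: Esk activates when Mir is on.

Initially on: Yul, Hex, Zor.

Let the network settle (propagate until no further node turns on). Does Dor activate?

No

Dor would need Mor and Esk (G6), but Esk never turns on.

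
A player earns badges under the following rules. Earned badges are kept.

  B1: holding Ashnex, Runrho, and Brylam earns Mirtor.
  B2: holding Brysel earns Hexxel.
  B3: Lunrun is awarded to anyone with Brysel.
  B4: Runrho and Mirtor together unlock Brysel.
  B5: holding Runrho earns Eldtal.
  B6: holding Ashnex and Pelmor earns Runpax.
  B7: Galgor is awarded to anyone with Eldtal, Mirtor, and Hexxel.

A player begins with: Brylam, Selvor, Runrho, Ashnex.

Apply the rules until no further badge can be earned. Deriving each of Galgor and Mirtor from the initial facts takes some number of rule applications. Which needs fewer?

Mirtor: With Ashnex, Runrho, and Brylam, Mirtor is earned (B1). [1 rule application]
Galgor: With Ashnex, Runrho, and Brylam, Mirtor is earned (B1). With Runrho, Eldtal is earned (B5). With Runrho and Mirtor, Brysel is earned (B4). With Brysel, Hexxel is earned (B2). With Eldtal, Mirtor, and Hexxel, Galgor is earned (B7). [5 rule applications]
Mirtor needs fewer.

Mirtor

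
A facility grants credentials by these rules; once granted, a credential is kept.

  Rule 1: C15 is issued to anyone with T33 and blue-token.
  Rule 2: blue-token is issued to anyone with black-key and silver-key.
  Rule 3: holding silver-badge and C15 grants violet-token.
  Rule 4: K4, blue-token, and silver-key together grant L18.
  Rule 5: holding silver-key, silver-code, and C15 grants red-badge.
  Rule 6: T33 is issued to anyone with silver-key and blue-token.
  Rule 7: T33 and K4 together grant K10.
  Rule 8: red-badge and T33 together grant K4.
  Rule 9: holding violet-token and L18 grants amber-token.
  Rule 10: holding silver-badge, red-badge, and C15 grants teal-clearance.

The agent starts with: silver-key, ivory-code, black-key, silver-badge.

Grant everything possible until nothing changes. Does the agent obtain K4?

No

K4 would need red-badge and T33 (Rule 8), but red-badge is never granted.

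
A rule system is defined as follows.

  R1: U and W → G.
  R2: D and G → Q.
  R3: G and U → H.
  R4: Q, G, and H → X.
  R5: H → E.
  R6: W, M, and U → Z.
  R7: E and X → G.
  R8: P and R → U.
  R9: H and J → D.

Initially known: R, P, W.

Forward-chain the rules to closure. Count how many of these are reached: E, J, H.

2

From P and R, R8 gives U.
U and W hold, so G follows (R1).
G and U hold, so H follows (R3).
H holds, so E follows (R5).
E: reached.
No rule produces J, and it is not given.
H: reached.
Reached: E and H — 2 of the 3.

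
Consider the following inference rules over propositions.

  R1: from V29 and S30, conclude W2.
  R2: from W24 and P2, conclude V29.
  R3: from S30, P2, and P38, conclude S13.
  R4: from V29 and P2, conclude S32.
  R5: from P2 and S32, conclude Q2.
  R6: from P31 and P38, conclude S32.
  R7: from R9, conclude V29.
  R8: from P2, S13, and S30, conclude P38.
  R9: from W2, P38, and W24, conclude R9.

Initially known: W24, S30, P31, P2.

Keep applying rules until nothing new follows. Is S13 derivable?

S13 would need S30, P2, and P38 (R3), but P38 is never established.

No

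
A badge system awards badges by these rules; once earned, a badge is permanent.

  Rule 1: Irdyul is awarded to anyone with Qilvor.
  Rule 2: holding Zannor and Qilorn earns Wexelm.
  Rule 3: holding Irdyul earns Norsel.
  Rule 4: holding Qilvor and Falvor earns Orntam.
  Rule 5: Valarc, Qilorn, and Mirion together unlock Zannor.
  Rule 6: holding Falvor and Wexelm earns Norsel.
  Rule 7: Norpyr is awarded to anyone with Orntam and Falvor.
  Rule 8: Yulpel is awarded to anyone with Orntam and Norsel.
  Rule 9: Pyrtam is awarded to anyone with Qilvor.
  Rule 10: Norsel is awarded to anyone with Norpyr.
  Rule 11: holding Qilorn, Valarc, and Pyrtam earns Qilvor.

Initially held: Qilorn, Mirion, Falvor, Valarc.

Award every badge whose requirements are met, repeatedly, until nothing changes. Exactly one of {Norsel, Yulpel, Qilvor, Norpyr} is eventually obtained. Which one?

With Valarc, Qilorn, and Mirion, Zannor is earned (Rule 5).
With Zannor and Qilorn, Wexelm is earned (Rule 2).
With Falvor and Wexelm, Norsel is earned (Rule 6).
Qilvor would need Qilorn, Valarc, and Pyrtam (Rule 11), but Pyrtam is never earned. Norpyr would need Orntam and Falvor (Rule 7), but Orntam is never earned. Yulpel would need Orntam and Norsel (Rule 8), but Orntam is never earned.

Norsel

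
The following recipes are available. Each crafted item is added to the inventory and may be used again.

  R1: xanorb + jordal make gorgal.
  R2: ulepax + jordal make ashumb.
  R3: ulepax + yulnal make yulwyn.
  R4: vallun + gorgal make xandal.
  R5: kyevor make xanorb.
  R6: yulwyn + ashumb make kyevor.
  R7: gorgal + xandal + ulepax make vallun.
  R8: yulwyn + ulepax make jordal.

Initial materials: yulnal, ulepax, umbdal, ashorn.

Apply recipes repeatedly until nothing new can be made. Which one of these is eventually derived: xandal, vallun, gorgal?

ulepax + yulnal → yulwyn (R3).
yulwyn + ulepax → jordal (R8).
ulepax + jordal → ashumb (R2).
Using R6, yulwyn and ashumb make kyevor.
kyevor → xanorb (R5).
xanorb + jordal → gorgal (R1).
vallun would need gorgal, xandal, and ulepax (R7), but xandal is never obtained. xandal would need vallun and gorgal (R4), but vallun is never obtained.

gorgal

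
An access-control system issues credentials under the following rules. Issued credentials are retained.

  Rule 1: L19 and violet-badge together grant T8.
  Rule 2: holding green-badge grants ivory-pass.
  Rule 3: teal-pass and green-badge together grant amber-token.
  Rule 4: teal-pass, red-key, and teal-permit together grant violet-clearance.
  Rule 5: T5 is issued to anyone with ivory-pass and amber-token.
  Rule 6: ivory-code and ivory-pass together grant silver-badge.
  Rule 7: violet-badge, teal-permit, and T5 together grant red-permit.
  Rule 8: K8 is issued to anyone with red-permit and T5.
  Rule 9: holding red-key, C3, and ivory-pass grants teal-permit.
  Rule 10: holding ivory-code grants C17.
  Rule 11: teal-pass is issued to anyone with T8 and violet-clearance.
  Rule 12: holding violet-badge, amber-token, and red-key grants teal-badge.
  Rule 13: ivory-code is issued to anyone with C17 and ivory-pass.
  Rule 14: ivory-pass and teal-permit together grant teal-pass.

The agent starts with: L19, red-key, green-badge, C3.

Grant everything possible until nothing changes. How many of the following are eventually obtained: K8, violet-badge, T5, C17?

Holding green-badge grants ivory-pass (Rule 2).
Holding red-key, C3, and ivory-pass grants teal-permit (Rule 9).
Holding ivory-pass and teal-permit grants teal-pass (Rule 14).
Holding teal-pass and green-badge grants amber-token (Rule 3).
Holding ivory-pass and amber-token grants T5 (Rule 5).
K8 would need red-permit and T5 (Rule 8), but red-permit is never granted.
No rule produces violet-badge, and it is not given.
T5: reached.
C17 would need ivory-code (Rule 10), but ivory-code is never granted.
Reached: T5 — 1 of the 4.

1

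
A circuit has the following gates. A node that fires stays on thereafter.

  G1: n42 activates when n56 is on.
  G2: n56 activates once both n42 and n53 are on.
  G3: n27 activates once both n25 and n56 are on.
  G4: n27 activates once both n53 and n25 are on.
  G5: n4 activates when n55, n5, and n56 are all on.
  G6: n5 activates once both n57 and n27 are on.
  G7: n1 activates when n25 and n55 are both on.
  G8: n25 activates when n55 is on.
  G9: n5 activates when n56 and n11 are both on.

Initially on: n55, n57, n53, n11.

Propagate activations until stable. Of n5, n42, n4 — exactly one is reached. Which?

n5

G8: n55 on → n25 on.
G4: n53 and n25 on → n27 on.
n57 and n27 are on, so n5 activates (G6).
n42 would need n56 (G1), but n56 never turns on. n4 would need n55, n5, and n56 (G5), but n56 never turns on.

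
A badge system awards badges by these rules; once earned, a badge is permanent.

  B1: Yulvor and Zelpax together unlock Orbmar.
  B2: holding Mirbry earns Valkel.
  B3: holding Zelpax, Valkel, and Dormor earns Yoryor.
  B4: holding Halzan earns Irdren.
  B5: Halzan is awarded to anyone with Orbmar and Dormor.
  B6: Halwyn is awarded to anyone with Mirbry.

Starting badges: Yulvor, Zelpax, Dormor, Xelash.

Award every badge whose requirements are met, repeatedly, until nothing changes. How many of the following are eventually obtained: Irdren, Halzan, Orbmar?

With Yulvor and Zelpax, Orbmar is earned (B1).
With Orbmar and Dormor, Halzan is earned (B5).
With Halzan, Irdren is earned (B4).
Irdren: reached.
Halzan: reached.
Orbmar: reached.
All 3 are reached.

3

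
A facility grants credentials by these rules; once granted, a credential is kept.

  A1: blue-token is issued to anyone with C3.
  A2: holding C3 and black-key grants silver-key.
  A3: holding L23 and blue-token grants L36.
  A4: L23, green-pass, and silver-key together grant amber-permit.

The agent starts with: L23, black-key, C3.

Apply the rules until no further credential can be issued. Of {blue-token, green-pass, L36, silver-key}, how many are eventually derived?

3

Holding C3 and black-key grants silver-key (A2).
Holding C3 grants blue-token (A1).
Holding L23 and blue-token grants L36 (A3).
blue-token: reached.
No rule produces green-pass, and it is not given.
L36: reached.
silver-key: reached.
Reached: blue-token, L36, and silver-key — 3 of the 4.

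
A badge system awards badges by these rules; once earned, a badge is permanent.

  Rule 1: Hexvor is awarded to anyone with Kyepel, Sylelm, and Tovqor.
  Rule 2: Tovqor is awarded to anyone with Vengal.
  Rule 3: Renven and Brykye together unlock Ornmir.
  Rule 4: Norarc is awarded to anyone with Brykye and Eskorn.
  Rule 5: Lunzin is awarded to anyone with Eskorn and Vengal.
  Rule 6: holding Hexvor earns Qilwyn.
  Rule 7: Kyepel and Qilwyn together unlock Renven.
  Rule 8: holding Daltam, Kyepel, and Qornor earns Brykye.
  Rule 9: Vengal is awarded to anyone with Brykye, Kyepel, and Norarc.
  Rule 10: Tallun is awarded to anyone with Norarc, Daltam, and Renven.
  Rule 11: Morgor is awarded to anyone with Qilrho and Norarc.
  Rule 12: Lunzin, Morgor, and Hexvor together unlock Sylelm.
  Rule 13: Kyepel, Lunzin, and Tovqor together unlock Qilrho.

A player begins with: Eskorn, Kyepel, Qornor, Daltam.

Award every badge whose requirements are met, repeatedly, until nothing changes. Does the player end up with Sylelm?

No

Sylelm would need Lunzin, Morgor, and Hexvor (Rule 12), but Hexvor is never earned.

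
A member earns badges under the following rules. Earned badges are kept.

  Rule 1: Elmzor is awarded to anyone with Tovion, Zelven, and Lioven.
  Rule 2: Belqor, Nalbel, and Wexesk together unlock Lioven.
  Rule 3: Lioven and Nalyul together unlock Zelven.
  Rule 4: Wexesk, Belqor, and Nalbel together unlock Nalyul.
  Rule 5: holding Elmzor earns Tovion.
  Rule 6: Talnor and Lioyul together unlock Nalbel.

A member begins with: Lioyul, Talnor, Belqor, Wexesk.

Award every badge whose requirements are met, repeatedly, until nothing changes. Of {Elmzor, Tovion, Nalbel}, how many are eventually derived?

With Talnor and Lioyul, Nalbel is earned (Rule 6).
Elmzor would need Tovion, Zelven, and Lioven (Rule 1), but Tovion is never earned.
Tovion would need Elmzor (Rule 5), but Elmzor is never earned.
Nalbel: reached.
Reached: Nalbel — 1 of the 3.

1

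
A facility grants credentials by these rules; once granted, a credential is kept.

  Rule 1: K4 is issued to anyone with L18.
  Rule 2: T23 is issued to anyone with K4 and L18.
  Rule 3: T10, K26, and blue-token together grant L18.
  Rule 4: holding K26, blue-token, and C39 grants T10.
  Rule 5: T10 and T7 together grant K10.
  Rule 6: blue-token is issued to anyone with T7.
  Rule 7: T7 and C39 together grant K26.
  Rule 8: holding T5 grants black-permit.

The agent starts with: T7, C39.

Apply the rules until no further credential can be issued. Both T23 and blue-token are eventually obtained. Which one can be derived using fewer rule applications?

blue-token

blue-token: Holding T7 grants blue-token (Rule 6). [1 rule application]
T23: Holding T7 and C39 grants K26 (Rule 7). Holding T7 grants blue-token (Rule 6). Holding K26, blue-token, and C39 grants T10 (Rule 4). Holding T10, K26, and blue-token grants L18 (Rule 3). Holding L18 grants K4 (Rule 1). Holding K4 and L18 grants T23 (Rule 2). [6 rule applications]
blue-token needs fewer.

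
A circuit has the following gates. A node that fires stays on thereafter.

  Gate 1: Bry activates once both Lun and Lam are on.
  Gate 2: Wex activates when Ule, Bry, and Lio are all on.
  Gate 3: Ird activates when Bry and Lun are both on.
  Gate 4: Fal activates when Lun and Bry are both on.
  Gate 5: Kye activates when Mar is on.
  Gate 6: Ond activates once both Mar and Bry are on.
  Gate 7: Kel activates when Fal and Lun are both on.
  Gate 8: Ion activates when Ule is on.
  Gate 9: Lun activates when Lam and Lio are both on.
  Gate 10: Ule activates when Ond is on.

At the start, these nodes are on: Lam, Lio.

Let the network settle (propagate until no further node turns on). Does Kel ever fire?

Lam and Lio are on, so Lun activates (Gate 9).
Gate 1: Lun and Lam on → Bry on.
Gate 4: Lun and Bry on → Fal on.
Fal and Lun are on, so Kel activates (Gate 7).

Yes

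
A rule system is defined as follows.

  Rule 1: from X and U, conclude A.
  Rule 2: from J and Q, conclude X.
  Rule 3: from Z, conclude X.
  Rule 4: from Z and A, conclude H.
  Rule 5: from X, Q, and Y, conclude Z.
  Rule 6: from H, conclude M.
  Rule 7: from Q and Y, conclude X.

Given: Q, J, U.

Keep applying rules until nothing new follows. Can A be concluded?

Yes

J and Q hold, so X follows (Rule 2).
X and U hold, so A follows (Rule 1).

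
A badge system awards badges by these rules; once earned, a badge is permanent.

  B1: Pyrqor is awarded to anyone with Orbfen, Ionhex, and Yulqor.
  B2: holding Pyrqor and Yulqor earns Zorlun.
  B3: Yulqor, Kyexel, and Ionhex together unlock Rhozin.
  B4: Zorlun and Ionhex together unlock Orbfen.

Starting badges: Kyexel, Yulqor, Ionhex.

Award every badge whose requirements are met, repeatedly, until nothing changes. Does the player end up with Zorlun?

Zorlun would need Pyrqor and Yulqor (B2), but Pyrqor is never earned.

No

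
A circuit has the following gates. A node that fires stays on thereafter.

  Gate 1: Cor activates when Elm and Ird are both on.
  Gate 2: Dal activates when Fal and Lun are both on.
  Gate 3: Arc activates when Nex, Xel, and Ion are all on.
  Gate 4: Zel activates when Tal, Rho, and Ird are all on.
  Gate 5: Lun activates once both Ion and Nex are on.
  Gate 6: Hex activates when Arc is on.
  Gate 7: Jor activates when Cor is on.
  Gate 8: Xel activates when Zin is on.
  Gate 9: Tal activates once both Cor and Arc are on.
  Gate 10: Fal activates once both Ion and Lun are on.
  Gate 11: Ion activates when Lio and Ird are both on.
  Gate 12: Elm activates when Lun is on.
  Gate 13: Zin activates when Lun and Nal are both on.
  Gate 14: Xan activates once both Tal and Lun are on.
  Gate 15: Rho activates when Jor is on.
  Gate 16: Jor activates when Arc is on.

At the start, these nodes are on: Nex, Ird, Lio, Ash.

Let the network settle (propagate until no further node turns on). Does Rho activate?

Lio and Ird are on, so Ion activates (Gate 11).
Gate 5: Ion and Nex on → Lun on.
Gate 12: Lun on → Elm on.
Gate 1: Elm and Ird on → Cor on.
Cor is on, so Jor activates (Gate 7).
Gate 15: Jor on → Rho on.

Yes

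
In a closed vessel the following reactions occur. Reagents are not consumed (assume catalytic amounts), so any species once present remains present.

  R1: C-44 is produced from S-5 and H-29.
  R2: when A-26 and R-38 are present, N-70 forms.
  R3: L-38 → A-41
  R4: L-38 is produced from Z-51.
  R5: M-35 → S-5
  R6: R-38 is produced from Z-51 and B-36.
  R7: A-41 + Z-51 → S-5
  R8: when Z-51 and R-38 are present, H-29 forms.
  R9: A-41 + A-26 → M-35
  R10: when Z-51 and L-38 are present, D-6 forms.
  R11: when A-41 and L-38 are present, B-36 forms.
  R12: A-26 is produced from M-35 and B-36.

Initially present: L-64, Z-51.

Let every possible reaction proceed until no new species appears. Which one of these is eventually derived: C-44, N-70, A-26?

C-44

Z-51 present → L-38 forms (R4).
L-38 present → A-41 forms (R3).
A-41 and L-38 present → B-36 forms (R11).
A-41 and Z-51 present → S-5 forms (R7).
Z-51 and B-36 present → R-38 forms (R6).
Z-51 and R-38 present → H-29 forms (R8).
S-5 and H-29 present → C-44 forms (R1).
N-70 would need A-26 and R-38 (R2), but A-26 never forms. A-26 would need M-35 and B-36 (R12), but M-35 never forms.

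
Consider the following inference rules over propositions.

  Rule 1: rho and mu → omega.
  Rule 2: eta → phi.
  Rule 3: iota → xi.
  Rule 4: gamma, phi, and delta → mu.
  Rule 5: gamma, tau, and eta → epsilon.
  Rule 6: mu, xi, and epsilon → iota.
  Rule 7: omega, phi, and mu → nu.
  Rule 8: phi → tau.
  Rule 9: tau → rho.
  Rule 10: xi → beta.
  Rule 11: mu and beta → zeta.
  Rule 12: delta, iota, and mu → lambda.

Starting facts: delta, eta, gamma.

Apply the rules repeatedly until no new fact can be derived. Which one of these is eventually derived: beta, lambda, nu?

nu

From eta, Rule 2 gives phi.
gamma, phi, and delta hold, so mu follows (Rule 4).
From phi, Rule 8 gives tau.
From tau, Rule 9 gives rho.
From rho and mu, Rule 1 gives omega.
omega, phi, and mu hold, so nu follows (Rule 7).
lambda would need delta, iota, and mu (Rule 12), but iota is never established. beta would need xi (Rule 10), but xi is never established.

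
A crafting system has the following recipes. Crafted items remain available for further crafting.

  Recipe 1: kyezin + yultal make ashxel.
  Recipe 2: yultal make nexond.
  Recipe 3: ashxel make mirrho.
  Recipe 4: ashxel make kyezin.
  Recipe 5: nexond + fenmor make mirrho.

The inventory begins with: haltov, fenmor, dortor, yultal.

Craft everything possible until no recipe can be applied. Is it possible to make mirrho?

Yes

Using Recipe 2, yultal makes nexond.
nexond + fenmor → mirrho (Recipe 5).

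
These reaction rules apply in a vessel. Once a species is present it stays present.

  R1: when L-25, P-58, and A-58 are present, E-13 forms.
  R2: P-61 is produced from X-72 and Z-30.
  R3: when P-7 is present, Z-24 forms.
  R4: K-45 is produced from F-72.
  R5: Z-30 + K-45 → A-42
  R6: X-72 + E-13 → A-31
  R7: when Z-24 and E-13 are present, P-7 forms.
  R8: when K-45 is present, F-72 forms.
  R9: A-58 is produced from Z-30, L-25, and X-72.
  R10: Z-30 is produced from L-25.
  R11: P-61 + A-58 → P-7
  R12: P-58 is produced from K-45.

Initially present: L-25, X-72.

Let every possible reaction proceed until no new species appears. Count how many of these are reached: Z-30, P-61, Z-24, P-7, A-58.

5

L-25 present → Z-30 forms (R10).
Z-30, L-25, and X-72 present → A-58 forms (R9).
X-72 and Z-30 present → P-61 forms (R2).
P-61 and A-58 present → P-7 forms (R11).
P-7 present → Z-24 forms (R3).
Z-30: reached.
P-61: reached.
Z-24: reached.
P-7: reached.
A-58: reached.
All 5 are reached.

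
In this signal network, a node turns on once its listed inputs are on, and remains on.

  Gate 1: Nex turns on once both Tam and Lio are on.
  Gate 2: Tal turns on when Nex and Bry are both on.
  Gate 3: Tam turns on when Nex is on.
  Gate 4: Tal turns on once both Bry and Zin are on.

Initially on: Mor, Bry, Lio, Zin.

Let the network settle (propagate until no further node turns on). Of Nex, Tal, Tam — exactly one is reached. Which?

Gate 4: Bry and Zin on → Tal on.
Tam would need Nex (Gate 3), but Nex never turns on. Nex would need Tam and Lio (Gate 1), but Tam never turns on.

Tal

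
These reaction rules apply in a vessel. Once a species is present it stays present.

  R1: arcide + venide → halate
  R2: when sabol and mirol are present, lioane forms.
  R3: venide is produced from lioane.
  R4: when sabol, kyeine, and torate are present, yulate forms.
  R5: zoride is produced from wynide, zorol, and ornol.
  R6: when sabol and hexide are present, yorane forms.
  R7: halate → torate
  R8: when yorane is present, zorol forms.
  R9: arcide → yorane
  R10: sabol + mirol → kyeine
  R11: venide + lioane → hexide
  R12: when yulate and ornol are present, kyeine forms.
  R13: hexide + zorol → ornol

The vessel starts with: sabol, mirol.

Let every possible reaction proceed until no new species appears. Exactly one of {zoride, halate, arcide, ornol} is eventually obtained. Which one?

ornol

sabol and mirol present → lioane forms (R2).
lioane present → venide forms (R3).
venide and lioane present → hexide forms (R11).
sabol and hexide present → yorane forms (R6).
yorane present → zorol forms (R8).
hexide and zorol present → ornol forms (R13).
halate would need arcide and venide (R1), but arcide never forms. zoride would need wynide, zorol, and ornol (R5), but wynide never forms. No rule produces arcide, and it is not given.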